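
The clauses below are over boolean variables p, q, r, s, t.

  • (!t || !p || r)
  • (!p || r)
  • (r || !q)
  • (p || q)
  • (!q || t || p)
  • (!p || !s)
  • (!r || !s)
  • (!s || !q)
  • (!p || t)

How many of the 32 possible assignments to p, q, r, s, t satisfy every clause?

3

The models are:
  p=0 q=1 r=1 s=0 t=1
  p=1 q=0 r=1 s=0 t=1
  p=1 q=1 r=1 s=0 t=1
That's 3 in total.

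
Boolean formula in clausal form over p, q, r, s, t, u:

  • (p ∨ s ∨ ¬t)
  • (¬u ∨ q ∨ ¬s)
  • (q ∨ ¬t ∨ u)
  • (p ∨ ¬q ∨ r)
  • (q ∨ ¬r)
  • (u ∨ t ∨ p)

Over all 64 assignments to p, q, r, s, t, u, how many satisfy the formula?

25

Case analysis on q and p:
  q=1, p=1: r, s, t, u free → 2^4 = 16.
  q=1, p=0: remaining (r,s,t,u) ∈ {(1,0,0,1); (1,1,0,1); (1,1,1,0); (1,1,1,1)} — 4.
  q=0, p=1: remaining (r,s,t,u) ∈ {(0,0,0,0); (0,0,0,1); (0,0,1,1); (0,1,0,0)} — 4.
  q=0, p=0: remaining (r,s,t,u) ∈ {(0,0,0,1)} — 1.
Total: 16 + 4 + 4 + 1 = 25.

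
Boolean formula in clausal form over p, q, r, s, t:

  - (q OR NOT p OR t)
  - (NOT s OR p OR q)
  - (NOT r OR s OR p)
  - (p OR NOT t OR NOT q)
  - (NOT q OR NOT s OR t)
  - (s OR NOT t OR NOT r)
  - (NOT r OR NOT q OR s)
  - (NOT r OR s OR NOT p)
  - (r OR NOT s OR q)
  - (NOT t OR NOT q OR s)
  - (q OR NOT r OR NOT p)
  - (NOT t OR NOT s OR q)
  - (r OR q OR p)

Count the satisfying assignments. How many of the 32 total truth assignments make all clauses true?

The models are:
  p=F q=T r=F s=F t=F
  p=T q=F r=F s=F t=T
  p=T q=T r=F s=F t=F
  p=T q=T r=F s=T t=T
  p=T q=T r=T s=T t=T
Count: 5.

5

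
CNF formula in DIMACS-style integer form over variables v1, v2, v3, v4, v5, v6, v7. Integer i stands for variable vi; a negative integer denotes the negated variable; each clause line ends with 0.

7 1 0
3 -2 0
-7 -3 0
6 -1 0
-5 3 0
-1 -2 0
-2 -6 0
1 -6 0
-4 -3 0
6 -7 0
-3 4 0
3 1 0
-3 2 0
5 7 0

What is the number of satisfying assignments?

2

The models are:
  v1=1 v2=0 v3=0 v4=0 v5=0 v6=1 v7=1
  v1=1 v2=0 v3=0 v4=1 v5=0 v6=1 v7=1
That's 2 in total.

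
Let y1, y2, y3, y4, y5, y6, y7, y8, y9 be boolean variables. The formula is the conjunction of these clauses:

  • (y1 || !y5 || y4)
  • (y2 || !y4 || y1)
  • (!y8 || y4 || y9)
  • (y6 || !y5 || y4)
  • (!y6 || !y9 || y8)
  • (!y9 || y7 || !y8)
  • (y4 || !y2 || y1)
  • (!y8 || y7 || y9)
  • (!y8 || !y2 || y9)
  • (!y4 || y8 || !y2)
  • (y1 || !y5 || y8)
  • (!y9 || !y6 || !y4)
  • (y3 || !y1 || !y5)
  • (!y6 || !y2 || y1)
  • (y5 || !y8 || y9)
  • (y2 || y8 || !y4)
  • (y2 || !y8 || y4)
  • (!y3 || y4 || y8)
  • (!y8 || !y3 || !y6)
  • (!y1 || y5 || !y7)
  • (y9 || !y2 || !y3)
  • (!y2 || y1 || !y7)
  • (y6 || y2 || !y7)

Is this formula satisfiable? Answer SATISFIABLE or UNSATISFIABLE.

Set y1 = True and propagate.
Branch on y2: take y2 = True.
The remaining clauses are satisfied by y3 = False, y4 = False, y5 = False, y6 = True, y7 = False, y8 = False, y9 = False.
So y1=1, y2=1, y3=0, y4=0, y5=0, y6=1, y7=0, y8=0, y9=0 is a satisfying assignment.

SATISFIABLE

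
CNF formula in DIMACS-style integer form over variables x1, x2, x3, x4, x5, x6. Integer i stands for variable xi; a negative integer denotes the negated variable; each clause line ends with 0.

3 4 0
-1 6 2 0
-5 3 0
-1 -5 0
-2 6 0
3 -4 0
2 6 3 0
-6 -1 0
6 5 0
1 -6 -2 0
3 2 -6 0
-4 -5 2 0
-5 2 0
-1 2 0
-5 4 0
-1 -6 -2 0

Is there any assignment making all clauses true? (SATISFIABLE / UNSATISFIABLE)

x3 occurs only positively in the remaining clauses — set x3 = True.
Branch on x1: take x1 = False.
For the remaining variables, x2 = False, x4 = True, x5 = False, x6 = True works.
So x1 = 0, x2 = 0, x3 = 1, x4 = 1, x5 = 0, x6 = 1 is a satisfying assignment.

SATISFIABLE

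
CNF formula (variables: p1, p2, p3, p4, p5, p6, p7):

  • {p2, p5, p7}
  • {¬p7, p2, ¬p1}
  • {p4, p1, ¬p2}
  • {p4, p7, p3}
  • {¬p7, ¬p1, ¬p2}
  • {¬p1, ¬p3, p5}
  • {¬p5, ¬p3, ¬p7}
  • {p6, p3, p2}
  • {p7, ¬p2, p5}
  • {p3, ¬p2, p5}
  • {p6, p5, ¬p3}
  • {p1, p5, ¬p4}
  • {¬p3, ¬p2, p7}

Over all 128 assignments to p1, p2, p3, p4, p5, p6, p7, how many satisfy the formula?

20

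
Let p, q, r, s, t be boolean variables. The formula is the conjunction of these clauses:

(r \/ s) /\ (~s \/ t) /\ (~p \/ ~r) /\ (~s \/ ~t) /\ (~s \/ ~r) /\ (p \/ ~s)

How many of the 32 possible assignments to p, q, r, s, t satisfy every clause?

The models are:
  p=0 q=0 r=1 s=0 t=0
  p=0 q=0 r=1 s=0 t=1
  p=0 q=1 r=1 s=0 t=0
  p=0 q=1 r=1 s=0 t=1
That's 4 in total.

4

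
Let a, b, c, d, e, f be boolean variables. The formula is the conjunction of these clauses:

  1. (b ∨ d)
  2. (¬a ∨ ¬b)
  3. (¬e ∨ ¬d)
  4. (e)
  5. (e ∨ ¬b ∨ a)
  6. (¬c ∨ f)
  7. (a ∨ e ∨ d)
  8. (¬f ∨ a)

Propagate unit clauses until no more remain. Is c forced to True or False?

False

(e) stands alone — e = True.
(¬e ∨ ¬d) with e = True leaves only ¬d, so d = False.
(d ∨ b): since d = False, the clause reduces to (b). b = True.
From (¬b ∨ ¬a) and b = True: a = False.
From (¬f ∨ a) and a = False: f = False.
In (¬c ∨ f), f is now false; ¬c must hold, so c = False.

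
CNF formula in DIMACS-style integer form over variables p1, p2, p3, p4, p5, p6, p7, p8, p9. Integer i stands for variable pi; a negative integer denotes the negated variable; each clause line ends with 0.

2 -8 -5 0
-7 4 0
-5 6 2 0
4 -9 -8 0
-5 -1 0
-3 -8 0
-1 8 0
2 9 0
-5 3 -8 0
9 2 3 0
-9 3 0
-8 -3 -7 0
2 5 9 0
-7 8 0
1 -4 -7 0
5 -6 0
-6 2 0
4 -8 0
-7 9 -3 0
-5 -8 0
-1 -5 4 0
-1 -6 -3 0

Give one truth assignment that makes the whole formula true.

p1 = False  p2 = True  p3 = True  p4 = False  p5 = True  p6 = False  p7 = False  p8 = False  p9 = False

Check each clause:
  1. (¬p8 ∨ ¬p5 ∨ p2) — ¬p8 is true.
  2. (p4 ∨ ¬p7) — ¬p7 is true.
  3. (p6 ∨ p2 ∨ ¬p5) — p2 is true.
  4. (¬p8 ∨ p4 ∨ ¬p9) — ¬p8 is true.
  5. (¬p1 ∨ ¬p5) — ¬p1 is true.
  6. (¬p8 ∨ ¬p3) — ¬p8 is true.
  7. (¬p1 ∨ p8) — ¬p1 is true.
  8. (p2 ∨ p9) — p2 is true.
  9. (p3 ∨ ¬p8 ∨ ¬p5) — ¬p8 is true.
  10. (p2 ∨ p3 ∨ p9) — p2 is true.
  11. (p3 ∨ ¬p9) — p3 is true.
  12. (¬p3 ∨ ¬p7 ∨ ¬p8) — ¬p8 is true.
  13. (p5 ∨ p9 ∨ p2) — p2 is true.
  14. (p8 ∨ ¬p7) — ¬p7 is true.
  15. (¬p7 ∨ p1 ∨ ¬p4) — ¬p7 is true.
  16. (p5 ∨ ¬p6) — ¬p6 is true.
  17. (¬p6 ∨ p2) — ¬p6 is true.
  18. (p4 ∨ ¬p8) — ¬p8 is true.
  19. (p9 ∨ ¬p7 ∨ ¬p3) — ¬p7 is true.
  20. (¬p5 ∨ ¬p8) — ¬p8 is true.
  21. (¬p1 ∨ ¬p5 ∨ p4) — ¬p1 is true.
  22. (¬p3 ∨ ¬p6 ∨ ¬p1) — ¬p6 is true.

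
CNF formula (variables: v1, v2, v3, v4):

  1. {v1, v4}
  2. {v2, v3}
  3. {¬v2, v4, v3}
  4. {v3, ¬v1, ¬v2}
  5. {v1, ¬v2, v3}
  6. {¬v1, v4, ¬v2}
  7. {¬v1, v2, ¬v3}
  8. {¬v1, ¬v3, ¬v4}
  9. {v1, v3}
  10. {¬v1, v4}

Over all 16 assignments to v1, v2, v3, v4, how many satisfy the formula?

2

The models are:
  v1=0 v2=0 v3=1 v4=1
  v1=0 v2=1 v3=1 v4=1
That's 2 in total.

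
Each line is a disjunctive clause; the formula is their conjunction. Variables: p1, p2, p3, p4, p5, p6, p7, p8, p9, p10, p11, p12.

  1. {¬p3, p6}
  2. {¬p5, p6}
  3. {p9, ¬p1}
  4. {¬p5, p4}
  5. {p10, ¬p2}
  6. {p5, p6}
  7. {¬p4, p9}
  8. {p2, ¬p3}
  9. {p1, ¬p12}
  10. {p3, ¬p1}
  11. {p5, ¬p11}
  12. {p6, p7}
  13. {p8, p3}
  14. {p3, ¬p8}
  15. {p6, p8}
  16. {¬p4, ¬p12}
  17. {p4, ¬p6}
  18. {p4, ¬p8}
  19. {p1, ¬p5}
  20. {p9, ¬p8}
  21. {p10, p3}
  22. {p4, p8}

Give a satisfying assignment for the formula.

p1=T, p2=T, p3=T, p4=T, p5=T, p6=T, p7=T, p8=F, p9=T, p10=T, p11=F, p12=F

Pure literal: p7 appears only positively; assign p7 = True.
p9 occurs only positively in the remaining clauses — set p9 = True.
Try p1 = True.
  then p3 is forced to True.
  then p6 is forced to True.
  then p2 is forced to True.
  then p10 is forced to True.
  then p4 is forced to True.
  then p12 is forced to False.
Set p5 = True and propagate.
p8, p11 are now unconstrained; take p8 = False, p11 = False.
Check each clause:
  1. {p6, ¬p3} — p6 is true.
  2. {p6, ¬p5} — p6 is true.
  3. {p9, ¬p1} — p9 is true.
  4. {p4, ¬p5} — p4 is true.
  5. {p10, ¬p2} — p10 is true.
  6. {p6, p5} — p5 is true.
  7. {p9, ¬p4} — p9 is true.
  8. {¬p3, p2} — p2 is true.
  9. {¬p12, p1} — p1 is true.
  10. {p3, ¬p1} — p3 is true.
  11. {¬p11, p5} — p5 is true.
  12. {p7, p6} — p6 is true.
  13. {p8, p3} — p3 is true.
  14. {p3, ¬p8} — ¬p8 is true.
  15. {p6, p8} — p6 is true.
  16. {¬p12, ¬p4} — ¬p12 is true.
  17. {¬p6, p4} — p4 is true.
  18. {p4, ¬p8} — ¬p8 is true.
  19. {p1, ¬p5} — p1 is true.
  20. {¬p8, p9} — ¬p8 is true.
  21. {p3, p10} — p10 is true.
  22. {p8, p4} — p4 is true.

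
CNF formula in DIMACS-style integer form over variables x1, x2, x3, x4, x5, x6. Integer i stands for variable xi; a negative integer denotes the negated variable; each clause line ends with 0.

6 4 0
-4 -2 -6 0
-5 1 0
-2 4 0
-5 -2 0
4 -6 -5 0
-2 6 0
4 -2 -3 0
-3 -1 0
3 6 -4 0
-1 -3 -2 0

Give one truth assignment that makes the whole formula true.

x2 occurs only negated in the remaining clauses — set x2 = False.
Pure literal: x5 appears only negated; assign x5 = False.
Set x1 = False and propagate.
Set x3 = True and propagate.
For the remaining variables, x4 = True, x6 = False works.
Every clause has at least one true literal under this assignment.

x1=F  x2=F  x3=T  x4=T  x5=F  x6=F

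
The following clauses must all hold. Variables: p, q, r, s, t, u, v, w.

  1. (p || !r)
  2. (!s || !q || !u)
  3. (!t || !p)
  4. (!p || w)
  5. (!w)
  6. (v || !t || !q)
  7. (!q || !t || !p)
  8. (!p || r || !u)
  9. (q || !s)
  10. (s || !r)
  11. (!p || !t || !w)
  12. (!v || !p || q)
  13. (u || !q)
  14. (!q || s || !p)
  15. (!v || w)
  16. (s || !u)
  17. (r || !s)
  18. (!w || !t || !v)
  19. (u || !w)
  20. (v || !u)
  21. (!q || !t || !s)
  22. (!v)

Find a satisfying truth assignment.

(!w) is a unit clause, so w = False.
Unit propagation: (!p) forces p = False.
The clause (!r) is unit: r must be False.
The clause (!v) is unit: v must be False.
The clause (!s) is unit: s must be False.
Unit propagation: (!u) forces u = False.
(!q) is a unit clause, so q = False.
t is now unconstrained; take t = True.
Check each clause:
  1. (p || !r) — !r is true.
  2. (!u || !q || !s) — !u is true.
  3. (!p || !t) — !p is true.
  4. (w || !p) — !p is true.
  5. (!w) — !w is true.
  6. (!t || !q || v) — !q is true.
  7. (!t || !p || !q) — !p is true.
  8. (!u || !p || r) — !u is true.
  9. (!s || q) — !s is true.
  10. (s || !r) — !r is true.
  11. (!t || !w || !p) — !w is true.
  12. (!v || !p || q) — !v is true.
  13. (!q || u) — !q is true.
  14. (s || !q || !p) — !p is true.
  15. (w || !v) — !v is true.
  16. (!u || s) — !u is true.
  17. (r || !s) — !s is true.
  18. (!v || !w || !t) — !w is true.
  19. (u || !w) — !w is true.
  20. (v || !u) — !u is true.
  21. (!t || !q || !s) — !s is true.
  22. (!v) — !v is true.

p=False, q=False, r=False, s=False, t=True, u=False, v=False, w=False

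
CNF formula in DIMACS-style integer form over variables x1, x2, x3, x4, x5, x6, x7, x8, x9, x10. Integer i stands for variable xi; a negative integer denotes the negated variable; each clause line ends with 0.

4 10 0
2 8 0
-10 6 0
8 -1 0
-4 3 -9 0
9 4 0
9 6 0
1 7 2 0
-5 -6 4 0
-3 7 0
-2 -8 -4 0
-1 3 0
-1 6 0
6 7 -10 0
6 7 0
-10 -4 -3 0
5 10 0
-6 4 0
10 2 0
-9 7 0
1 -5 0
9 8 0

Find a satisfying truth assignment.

x1=False, x2=False, x3=False, x4=True, x5=False, x6=True, x7=True, x8=True, x9=False, x10=True

Check each clause:
  1. {x10, x4} — x10 is true.
  2. {x2, x8} — x8 is true.
  3. {x6, ¬x10} — x6 is true.
  4. {x8, ¬x1} — x8 is true.
  5. {x3, ¬x4, ¬x9} — ¬x9 is true.
  6. {x9, x4} — x4 is true.
  7. {x9, x6} — x6 is true.
  8. {x2, x1, x7} — x7 is true.
  9. {x4, ¬x5, ¬x6} — ¬x5 is true.
  10. {¬x3, x7} — ¬x3 is true.
  11. {¬x2, ¬x4, ¬x8} — ¬x2 is true.
  12. {¬x1, x3} — ¬x1 is true.
  13. {x6, ¬x1} — x6 is true.
  14. {x6, x7, ¬x10} — x6 is true.
  15. {x7, x6} — x6 is true.
  16. {¬x10, ¬x4, ¬x3} — ¬x3 is true.
  17. {x5, x10} — x10 is true.
  18. {x4, ¬x6} — x4 is true.
  19. {x10, x2} — x10 is true.
  20. {x7, ¬x9} — x7 is true.
  21. {x1, ¬x5} — ¬x5 is true.
  22. {x8, x9} — x8 is true.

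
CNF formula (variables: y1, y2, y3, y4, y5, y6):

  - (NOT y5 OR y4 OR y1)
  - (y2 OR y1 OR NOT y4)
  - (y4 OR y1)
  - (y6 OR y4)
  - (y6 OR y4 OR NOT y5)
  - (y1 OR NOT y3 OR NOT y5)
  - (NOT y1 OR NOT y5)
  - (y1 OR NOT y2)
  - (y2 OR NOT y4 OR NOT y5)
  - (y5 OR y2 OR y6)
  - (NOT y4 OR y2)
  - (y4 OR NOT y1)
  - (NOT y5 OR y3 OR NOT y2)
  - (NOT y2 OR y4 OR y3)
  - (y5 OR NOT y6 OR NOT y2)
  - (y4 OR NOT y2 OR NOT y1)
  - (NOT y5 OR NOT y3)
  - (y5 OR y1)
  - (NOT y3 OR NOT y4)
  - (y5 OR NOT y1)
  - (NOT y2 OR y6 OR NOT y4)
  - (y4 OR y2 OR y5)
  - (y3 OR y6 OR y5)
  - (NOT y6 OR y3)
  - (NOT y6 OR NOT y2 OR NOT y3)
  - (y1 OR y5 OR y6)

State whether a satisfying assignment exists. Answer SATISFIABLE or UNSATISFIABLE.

UNSATISFIABLE

y5 = True:
  propagation gives y1=False, y4=True, y2=True; an empty clause results — contradiction.
y5 = False:
  propagation gives y1=True; an empty clause results — contradiction.
Every branch closes, so no satisfying assignment exists.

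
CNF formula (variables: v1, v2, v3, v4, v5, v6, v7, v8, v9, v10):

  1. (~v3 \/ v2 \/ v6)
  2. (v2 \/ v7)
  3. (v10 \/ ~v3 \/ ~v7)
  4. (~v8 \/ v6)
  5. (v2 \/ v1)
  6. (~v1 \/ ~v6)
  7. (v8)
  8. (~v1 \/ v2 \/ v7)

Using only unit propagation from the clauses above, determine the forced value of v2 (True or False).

True

(v8) is a unit clause: v8 = True.
In (v6 \/ ~v8), ~v8 is now false; v6 must hold, so v6 = True.
(~v1 \/ ~v6): since v6 = True, the clause reduces to (~v1). v1 = False.
In (v1 \/ v2), v1 is now false; v2 must hold, so v2 = True.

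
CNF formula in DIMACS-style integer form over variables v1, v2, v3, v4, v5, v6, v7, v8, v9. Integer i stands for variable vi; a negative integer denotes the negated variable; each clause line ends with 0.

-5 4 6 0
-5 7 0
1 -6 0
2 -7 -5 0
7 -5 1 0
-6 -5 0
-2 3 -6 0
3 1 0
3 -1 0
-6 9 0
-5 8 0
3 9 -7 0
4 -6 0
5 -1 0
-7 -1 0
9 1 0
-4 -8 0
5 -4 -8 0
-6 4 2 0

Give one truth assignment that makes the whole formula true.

v1=F  v2=T  v3=T  v4=T  v5=F  v6=F  v7=F  v8=F  v9=T

Pure literal: v3 appears only positively; assign v3 = True.
Pure literal: v9 appears only positively; assign v9 = True.
Set v1 = False and propagate.
  then v6 is forced to False.
For the remaining variables, v2 = True, v4 = True, v5 = False, v7 = False, v8 = False works.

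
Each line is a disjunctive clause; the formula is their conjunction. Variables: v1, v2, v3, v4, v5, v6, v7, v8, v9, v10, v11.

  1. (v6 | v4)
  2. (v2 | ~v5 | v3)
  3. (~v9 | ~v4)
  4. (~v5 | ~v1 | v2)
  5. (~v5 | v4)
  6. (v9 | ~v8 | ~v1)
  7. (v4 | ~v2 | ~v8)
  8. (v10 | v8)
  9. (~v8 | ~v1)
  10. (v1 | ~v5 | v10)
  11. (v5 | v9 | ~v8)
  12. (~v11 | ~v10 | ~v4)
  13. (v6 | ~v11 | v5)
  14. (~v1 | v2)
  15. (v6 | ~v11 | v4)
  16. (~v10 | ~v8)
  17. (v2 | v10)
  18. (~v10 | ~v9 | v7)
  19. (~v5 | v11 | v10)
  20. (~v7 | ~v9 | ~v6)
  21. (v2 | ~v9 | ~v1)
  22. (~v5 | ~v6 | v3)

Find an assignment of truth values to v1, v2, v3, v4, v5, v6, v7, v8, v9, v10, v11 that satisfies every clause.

v1=False, v2=False, v3=False, v4=False, v5=False, v6=True, v7=False, v8=False, v9=False, v10=True, v11=False

Check each clause:
  1. (v4 | v6) — v6 is true.
  2. (v2 | ~v5 | v3) — ~v5 is true.
  3. (~v9 | ~v4) — ~v4 is true.
  4. (~v5 | ~v1 | v2) — ~v5 is true.
  5. (v4 | ~v5) — ~v5 is true.
  6. (~v8 | v9 | ~v1) — ~v8 is true.
  7. (~v8 | ~v2 | v4) — ~v8 is true.
  8. (v8 | v10) — v10 is true.
  9. (~v8 | ~v1) — ~v8 is true.
  10. (v1 | ~v5 | v10) — v10 is true.
  11. (v9 | ~v8 | v5) — ~v8 is true.
  12. (~v4 | ~v11 | ~v10) — ~v4 is true.
  13. (v6 | v5 | ~v11) — ~v11 is true.
  14. (v2 | ~v1) — ~v1 is true.
  15. (~v11 | v6 | v4) — ~v11 is true.
  16. (~v8 | ~v10) — ~v8 is true.
  17. (v10 | v2) — v10 is true.
  18. (v7 | ~v9 | ~v10) — ~v9 is true.
  19. (v10 | v11 | ~v5) — v10 is true.
  20. (~v6 | ~v7 | ~v9) — ~v7 is true.
  21. (v2 | ~v1 | ~v9) — ~v1 is true.
  22. (v3 | ~v6 | ~v5) — ~v5 is true.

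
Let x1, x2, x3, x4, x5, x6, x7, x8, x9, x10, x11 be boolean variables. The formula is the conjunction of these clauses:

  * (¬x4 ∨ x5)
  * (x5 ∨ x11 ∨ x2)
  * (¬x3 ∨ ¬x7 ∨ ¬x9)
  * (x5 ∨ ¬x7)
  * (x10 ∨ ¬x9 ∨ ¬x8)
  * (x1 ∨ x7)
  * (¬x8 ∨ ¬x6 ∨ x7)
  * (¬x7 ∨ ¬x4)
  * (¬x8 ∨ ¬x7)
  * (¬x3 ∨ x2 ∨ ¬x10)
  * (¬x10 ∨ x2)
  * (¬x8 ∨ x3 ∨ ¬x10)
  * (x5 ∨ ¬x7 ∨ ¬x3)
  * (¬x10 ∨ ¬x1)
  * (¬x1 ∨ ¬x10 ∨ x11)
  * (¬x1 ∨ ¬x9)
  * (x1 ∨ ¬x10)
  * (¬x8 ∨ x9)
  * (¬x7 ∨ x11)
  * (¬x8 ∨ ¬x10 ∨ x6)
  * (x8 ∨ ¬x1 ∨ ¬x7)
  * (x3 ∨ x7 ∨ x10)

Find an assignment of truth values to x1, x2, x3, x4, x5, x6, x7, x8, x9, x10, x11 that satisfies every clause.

Pure literal: x2 appears only positively; assign x2 = True.
Pure literal: x4 appears only negated; assign x4 = False.
Branch on x1: take x1 = False.
  then x7 is forced to True.
  then x5 is forced to True.
  then x8 is forced to False.
  then x10 is forced to False.
  then x11 is forced to True.
Try x3 = False.
x6, x9 are now unconstrained; take x6 = True, x9 = False.
Check each clause:
  1. (¬x4 ∨ x5) — ¬x4 is true.
  2. (x5 ∨ x2 ∨ x11) — x2 is true.
  3. (¬x3 ∨ ¬x9 ∨ ¬x7) — ¬x3 is true.
  4. (x5 ∨ ¬x7) — x5 is true.
  5. (x10 ∨ ¬x8 ∨ ¬x9) — ¬x8 is true.
  6. (x1 ∨ x7) — x7 is true.
  7. (¬x8 ∨ ¬x6 ∨ x7) — ¬x8 is true.
  8. (¬x4 ∨ ¬x7) — ¬x4 is true.
  9. (¬x7 ∨ ¬x8) — ¬x8 is true.
  10. (¬x10 ∨ ¬x3 ∨ x2) — x2 is true.
  11. (x2 ∨ ¬x10) — x2 is true.
  12. (¬x10 ∨ ¬x8 ∨ x3) — ¬x8 is true.
  13. (¬x3 ∨ x5 ∨ ¬x7) — ¬x3 is true.
  14. (¬x10 ∨ ¬x1) — ¬x1 is true.
  15. (¬x1 ∨ ¬x10 ∨ x11) — x11 is true.
  16. (¬x1 ∨ ¬x9) — ¬x1 is true.
  17. (x1 ∨ ¬x10) — ¬x10 is true.
  18. (¬x8 ∨ x9) — ¬x8 is true.
  19. (x11 ∨ ¬x7) — x11 is true.
  20. (¬x10 ∨ ¬x8 ∨ x6) — ¬x8 is true.
  21. (¬x7 ∨ ¬x1 ∨ x8) — ¬x1 is true.
  22. (x3 ∨ x10 ∨ x7) — x7 is true.

x1=F, x2=T, x3=F, x4=F, x5=T, x6=T, x7=T, x8=F, x9=F, x10=F, x11=T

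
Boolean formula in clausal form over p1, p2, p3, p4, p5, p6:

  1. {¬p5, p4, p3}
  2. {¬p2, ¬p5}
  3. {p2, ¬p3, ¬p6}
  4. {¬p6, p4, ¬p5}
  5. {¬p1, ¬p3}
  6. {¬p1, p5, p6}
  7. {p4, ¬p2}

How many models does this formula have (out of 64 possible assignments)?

19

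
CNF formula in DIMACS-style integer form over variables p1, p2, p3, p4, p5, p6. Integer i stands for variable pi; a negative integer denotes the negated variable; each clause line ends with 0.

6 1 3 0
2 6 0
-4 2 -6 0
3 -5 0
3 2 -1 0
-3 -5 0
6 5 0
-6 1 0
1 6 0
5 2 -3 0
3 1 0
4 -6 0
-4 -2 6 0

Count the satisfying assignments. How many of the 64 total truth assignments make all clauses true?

The models are:
  p1=1 p2=1 p3=0 p4=1 p5=0 p6=1
  p1=1 p2=1 p3=1 p4=1 p5=0 p6=1
Count: 2.

2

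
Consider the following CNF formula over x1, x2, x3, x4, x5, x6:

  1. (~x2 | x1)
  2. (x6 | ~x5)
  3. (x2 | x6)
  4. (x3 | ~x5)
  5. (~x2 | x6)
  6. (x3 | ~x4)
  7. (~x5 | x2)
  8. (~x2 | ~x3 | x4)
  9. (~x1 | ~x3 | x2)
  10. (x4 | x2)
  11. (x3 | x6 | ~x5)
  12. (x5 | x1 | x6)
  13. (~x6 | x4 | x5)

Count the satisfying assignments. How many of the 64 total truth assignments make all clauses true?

The models are:
  x1=F x2=F x3=T x4=T x5=F x6=T
  x1=T x2=T x3=T x4=T x5=F x6=T
  x1=T x2=T x3=T x4=T x5=T x6=T
That's 3 in total.

3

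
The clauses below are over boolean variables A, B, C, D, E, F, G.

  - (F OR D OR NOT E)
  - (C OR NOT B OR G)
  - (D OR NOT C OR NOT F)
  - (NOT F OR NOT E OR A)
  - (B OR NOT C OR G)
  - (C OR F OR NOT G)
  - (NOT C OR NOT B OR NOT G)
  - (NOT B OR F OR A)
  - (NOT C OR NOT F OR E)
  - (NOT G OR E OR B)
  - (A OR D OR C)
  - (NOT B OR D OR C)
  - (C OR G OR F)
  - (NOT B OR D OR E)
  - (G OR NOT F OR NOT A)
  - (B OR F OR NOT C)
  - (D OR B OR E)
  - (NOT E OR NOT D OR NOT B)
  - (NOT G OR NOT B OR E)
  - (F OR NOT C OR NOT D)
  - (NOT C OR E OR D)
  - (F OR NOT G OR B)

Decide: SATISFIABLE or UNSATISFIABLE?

Set A = True and propagate.
The remaining clauses are satisfied by B = False, C = False, D = True, E = True, F = True, G = True.
Every clause has at least one true literal under this assignment.
So A = 1, B = 0, C = 0, D = 1, E = 1, F = 1, G = 1 is a satisfying assignment.

SATISFIABLE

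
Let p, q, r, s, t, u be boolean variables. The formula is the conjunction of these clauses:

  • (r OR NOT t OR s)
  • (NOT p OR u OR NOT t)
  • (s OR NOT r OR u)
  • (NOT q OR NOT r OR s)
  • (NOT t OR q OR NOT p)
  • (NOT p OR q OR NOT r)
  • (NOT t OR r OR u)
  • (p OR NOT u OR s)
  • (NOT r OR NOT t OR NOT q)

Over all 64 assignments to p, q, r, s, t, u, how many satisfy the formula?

25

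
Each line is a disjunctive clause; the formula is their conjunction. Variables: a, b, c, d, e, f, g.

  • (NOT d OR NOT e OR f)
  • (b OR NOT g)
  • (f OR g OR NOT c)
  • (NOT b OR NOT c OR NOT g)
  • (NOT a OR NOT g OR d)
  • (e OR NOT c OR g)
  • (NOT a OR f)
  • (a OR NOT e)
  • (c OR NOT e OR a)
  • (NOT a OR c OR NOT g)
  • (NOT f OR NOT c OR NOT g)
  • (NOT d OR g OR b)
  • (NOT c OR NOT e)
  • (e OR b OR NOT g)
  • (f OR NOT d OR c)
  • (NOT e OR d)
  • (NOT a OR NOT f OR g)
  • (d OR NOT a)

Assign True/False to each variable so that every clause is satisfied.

Try a = False.
  then e is forced to False.
For the remaining variables, b = True, c = False, d = True, f = True, g = True works.
Every clause has at least one true literal under this assignment.
Check each clause:
  1. (f OR NOT e OR NOT d) — NOT e is true.
  2. (NOT g OR b) — b is true.
  3. (g OR f OR NOT c) — NOT c is true.
  4. (NOT b OR NOT g OR NOT c) — NOT c is true.
  5. (NOT g OR NOT a OR d) — d is true.
  6. (e OR g OR NOT c) — NOT c is true.
  7. (f OR NOT a) — NOT a is true.
  8. (a OR NOT e) — NOT e is true.
  9. (NOT e OR a OR c) — NOT e is true.
  10. (NOT a OR NOT g OR c) — NOT a is true.
  11. (NOT f OR NOT g OR NOT c) — NOT c is true.
  12. (NOT d OR g OR b) — b is true.
  13. (NOT c OR NOT e) — NOT e is true.
  14. (b OR e OR NOT g) — b is true.
  15. (c OR NOT d OR f) — f is true.
  16. (d OR NOT e) — NOT e is true.
  17. (NOT f OR g OR NOT a) — NOT a is true.
  18. (NOT a OR d) — d is true.

a=F, b=T, c=F, d=T, e=F, f=T, g=T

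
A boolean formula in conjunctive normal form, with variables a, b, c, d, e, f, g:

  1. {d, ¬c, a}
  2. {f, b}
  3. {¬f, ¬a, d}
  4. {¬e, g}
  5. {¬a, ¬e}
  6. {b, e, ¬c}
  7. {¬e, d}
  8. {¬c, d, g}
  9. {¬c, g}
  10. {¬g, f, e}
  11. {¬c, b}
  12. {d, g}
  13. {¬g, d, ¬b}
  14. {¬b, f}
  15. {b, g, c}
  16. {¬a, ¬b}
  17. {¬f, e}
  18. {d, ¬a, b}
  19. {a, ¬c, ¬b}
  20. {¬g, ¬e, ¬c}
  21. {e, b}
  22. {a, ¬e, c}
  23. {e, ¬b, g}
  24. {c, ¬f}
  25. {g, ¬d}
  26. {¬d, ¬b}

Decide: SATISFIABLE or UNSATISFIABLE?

UNSATISFIABLE

b = True:
  propagation gives f=True, a=False, e=True, g=True; an empty clause results — contradiction.
b = False:
  propagation gives f=True, c=False; an empty clause results — contradiction.
Every branch closes, so no satisfying assignment exists.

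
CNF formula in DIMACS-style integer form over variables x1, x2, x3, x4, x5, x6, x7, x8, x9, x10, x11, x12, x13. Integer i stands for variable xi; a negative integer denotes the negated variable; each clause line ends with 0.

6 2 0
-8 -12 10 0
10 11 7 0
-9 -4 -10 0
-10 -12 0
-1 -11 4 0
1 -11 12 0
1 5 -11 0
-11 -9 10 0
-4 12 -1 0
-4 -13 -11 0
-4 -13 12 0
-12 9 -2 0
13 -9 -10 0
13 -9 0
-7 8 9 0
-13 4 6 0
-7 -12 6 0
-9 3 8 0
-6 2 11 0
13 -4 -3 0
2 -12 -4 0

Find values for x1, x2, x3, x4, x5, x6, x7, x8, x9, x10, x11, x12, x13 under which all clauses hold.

Branch on x1: take x1 = True.
For the remaining variables, x2 = True, x3 = True, x4 = False, x5 = False, x6 = True, x7 = True, x8 = False, x9 = True, x10 = False, x11 = False, x12 = False, x13 = True works.
Check each clause:
  1. (x6 ∨ x2) — x2 is true.
  2. (x10 ∨ ¬x8 ∨ ¬x12) — ¬x8 is true.
  3. (x7 ∨ x11 ∨ x10) — x7 is true.
  4. (¬x9 ∨ ¬x4 ∨ ¬x10) — ¬x4 is true.
  5. (¬x12 ∨ ¬x10) — ¬x12 is true.
  6. (x4 ∨ ¬x11 ∨ ¬x1) — ¬x11 is true.
  7. (x1 ∨ x12 ∨ ¬x11) — x1 is true.
  8. (x1 ∨ ¬x11 ∨ x5) — x1 is true.
  9. (x10 ∨ ¬x11 ∨ ¬x9) — ¬x11 is true.
  10. (x12 ∨ ¬x4 ∨ ¬x1) — ¬x4 is true.
  11. (¬x13 ∨ ¬x4 ∨ ¬x11) — ¬x4 is true.
  12. (¬x4 ∨ x12 ∨ ¬x13) — ¬x4 is true.
  13. (x9 ∨ ¬x12 ∨ ¬x2) — x9 is true.
  14. (¬x9 ∨ x13 ∨ ¬x10) — x13 is true.
  15. (¬x9 ∨ x13) — x13 is true.
  16. (¬x7 ∨ x9 ∨ x8) — x9 is true.
  17. (¬x13 ∨ x6 ∨ x4) — x6 is true.
  18. (¬x7 ∨ ¬x12 ∨ x6) — ¬x12 is true.
  19. (¬x9 ∨ x3 ∨ x8) — x3 is true.
  20. (x11 ∨ x2 ∨ ¬x6) — x2 is true.
  21. (¬x4 ∨ x13 ∨ ¬x3) — ¬x4 is true.
  22. (x2 ∨ ¬x12 ∨ ¬x4) — x2 is true.

x1 = T, x2 = T, x3 = T, x4 = F, x5 = F, x6 = T, x7 = T, x8 = F, x9 = T, x10 = F, x11 = F, x12 = F, x13 = T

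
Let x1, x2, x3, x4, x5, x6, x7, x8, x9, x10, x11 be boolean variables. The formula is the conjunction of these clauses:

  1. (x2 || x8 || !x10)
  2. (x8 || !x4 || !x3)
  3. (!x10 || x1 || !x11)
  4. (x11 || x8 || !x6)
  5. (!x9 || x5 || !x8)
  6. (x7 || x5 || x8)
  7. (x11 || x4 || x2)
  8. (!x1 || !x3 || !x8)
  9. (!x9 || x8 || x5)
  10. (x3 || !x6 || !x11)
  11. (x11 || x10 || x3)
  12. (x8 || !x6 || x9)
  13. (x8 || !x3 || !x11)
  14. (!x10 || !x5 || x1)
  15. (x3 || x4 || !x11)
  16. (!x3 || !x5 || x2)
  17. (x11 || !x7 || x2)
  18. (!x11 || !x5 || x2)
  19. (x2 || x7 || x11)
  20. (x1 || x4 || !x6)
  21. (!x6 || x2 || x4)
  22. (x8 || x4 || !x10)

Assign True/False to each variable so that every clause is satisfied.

x1 = F, x2 = T, x3 = F, x4 = T, x5 = T, x6 = F, x7 = T, x8 = T, x9 = T, x10 = F, x11 = T

Pure literal: x2 appears only positively; assign x2 = True.
x6 occurs only negated in the remaining clauses — set x6 = False.
Branch on x1: take x1 = False.
The remaining clauses are satisfied by x3 = False, x4 = True, x5 = True, x7 = True, x8 = True, x9 = True, x10 = False, x11 = True.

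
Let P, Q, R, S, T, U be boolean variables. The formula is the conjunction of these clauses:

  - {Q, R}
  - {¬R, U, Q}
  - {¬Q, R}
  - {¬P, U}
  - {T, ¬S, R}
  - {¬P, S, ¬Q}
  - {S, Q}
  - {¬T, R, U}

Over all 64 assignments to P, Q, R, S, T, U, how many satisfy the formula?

Case analysis on Q and R:
  Q=T, R=T: T free; 5 ways for (P,S,U) × 2^1 = 10.
  Q=T, R=F: a clause becomes empty — 0.
  Q=F, R=T: remaining (P,S,T,U) ∈ {(F,T,F,T); (F,T,T,T); (T,T,F,T); (T,T,T,T)} — 4.
  Q=F, R=F: a clause becomes empty — 0.
Total: 10 + 0 + 4 + 0 = 14.

14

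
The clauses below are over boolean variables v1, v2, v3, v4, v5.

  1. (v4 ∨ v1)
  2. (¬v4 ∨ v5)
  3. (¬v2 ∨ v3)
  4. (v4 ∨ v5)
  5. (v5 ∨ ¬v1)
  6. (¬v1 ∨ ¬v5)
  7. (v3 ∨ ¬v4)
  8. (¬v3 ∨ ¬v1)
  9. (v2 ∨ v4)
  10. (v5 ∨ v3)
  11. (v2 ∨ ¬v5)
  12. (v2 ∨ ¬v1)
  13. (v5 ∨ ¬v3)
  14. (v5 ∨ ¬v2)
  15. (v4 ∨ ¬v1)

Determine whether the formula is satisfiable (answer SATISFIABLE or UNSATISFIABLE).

Set v1 = False and propagate.
  then v4 is forced to True.
  then v5 is forced to True.
  then v3 is forced to True.
  then v2 is forced to True.
Every clause has at least one true literal under this assignment.
So v1 = 0  v2 = 1  v3 = 1  v4 = 1  v5 = 1 is a satisfying assignment.

SATISFIABLE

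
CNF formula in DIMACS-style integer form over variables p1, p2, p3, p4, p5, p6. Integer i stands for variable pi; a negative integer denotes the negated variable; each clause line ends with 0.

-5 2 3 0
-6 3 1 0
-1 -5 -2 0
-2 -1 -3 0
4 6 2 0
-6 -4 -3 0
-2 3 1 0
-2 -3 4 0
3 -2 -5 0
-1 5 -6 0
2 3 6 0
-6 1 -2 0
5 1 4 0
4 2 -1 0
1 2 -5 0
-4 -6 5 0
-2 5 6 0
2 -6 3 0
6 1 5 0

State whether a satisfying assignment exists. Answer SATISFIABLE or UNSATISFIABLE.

SATISFIABLE

Set p1 = True and propagate.
Set p2 = False and propagate.
  then p4 is forced to True.
For the remaining variables, p3 = True, p5 = False, p6 = False works.
Every clause has at least one true literal under this assignment.
So p1=T, p2=F, p3=T, p4=T, p5=F, p6=F is a satisfying assignment.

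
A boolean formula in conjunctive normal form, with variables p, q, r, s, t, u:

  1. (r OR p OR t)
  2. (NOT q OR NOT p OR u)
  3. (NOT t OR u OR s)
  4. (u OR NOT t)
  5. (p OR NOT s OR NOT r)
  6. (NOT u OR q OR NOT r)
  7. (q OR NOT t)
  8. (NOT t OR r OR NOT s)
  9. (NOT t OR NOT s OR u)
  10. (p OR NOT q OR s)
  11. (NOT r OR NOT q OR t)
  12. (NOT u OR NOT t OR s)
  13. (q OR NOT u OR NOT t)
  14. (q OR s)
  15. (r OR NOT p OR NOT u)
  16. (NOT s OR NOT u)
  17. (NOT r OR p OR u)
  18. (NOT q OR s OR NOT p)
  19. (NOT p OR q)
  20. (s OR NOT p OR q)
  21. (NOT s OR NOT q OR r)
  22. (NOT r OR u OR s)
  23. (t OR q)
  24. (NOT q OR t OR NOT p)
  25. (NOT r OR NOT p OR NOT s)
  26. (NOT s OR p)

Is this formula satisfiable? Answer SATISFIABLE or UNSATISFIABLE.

UNSATISFIABLE

s = True:
  propagation gives u=False, t=False, q=True, p=False; an empty clause results — contradiction.
s = False:
  propagation gives q=True, p=True; an empty clause results — contradiction.
Every branch closes, so no satisfying assignment exists.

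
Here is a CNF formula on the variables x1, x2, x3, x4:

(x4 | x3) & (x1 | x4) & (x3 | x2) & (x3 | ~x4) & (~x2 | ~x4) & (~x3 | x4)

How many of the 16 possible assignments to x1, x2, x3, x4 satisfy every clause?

The models are:
  x1=F x2=F x3=T x4=T
  x1=T x2=F x3=T x4=T
Count: 2.

2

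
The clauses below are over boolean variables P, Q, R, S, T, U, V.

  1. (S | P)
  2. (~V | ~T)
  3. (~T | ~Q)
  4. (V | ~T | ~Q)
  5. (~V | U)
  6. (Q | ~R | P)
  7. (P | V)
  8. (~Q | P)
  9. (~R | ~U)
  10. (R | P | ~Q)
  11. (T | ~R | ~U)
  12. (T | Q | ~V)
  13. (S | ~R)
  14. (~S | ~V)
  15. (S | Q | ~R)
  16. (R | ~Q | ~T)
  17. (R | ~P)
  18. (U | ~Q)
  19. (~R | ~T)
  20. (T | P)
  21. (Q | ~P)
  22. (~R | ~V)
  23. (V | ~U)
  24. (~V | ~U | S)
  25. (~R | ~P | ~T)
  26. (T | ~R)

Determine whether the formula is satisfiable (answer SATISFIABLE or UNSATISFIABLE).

UNSATISFIABLE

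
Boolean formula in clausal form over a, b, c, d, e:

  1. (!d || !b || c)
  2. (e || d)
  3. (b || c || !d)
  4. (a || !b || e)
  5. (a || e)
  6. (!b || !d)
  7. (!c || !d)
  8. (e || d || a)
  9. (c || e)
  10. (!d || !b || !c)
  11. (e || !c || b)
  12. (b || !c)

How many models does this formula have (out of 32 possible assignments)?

6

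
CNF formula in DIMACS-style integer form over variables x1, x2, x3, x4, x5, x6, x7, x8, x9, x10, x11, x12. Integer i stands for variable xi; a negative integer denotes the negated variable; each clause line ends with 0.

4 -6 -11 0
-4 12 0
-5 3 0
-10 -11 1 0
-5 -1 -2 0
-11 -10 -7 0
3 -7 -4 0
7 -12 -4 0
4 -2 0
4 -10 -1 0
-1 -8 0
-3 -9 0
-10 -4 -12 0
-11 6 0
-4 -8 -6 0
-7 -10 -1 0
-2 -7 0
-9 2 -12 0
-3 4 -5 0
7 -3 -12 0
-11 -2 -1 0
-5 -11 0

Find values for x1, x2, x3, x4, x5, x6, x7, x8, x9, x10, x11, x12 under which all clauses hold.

x1=1, x2=0, x3=1, x4=0, x5=0, x6=0, x7=0, x8=0, x9=0, x10=0, x11=0, x12=0

Check each clause:
  1. (~x6 | ~x11 | x4) — ~x6 is true.
  2. (~x4 | x12) — ~x4 is true.
  3. (x3 | ~x5) — x3 is true.
  4. (x1 | ~x11 | ~x10) — x1 is true.
  5. (~x2 | ~x1 | ~x5) — ~x5 is true.
  6. (~x11 | ~x7 | ~x10) — ~x7 is true.
  7. (x3 | ~x7 | ~x4) — ~x7 is true.
  8. (~x12 | ~x4 | x7) — ~x4 is true.
  9. (x4 | ~x2) — ~x2 is true.
  10. (~x10 | x4 | ~x1) — ~x10 is true.
  11. (~x1 | ~x8) — ~x8 is true.
  12. (~x9 | ~x3) — ~x9 is true.
  13. (~x4 | ~x12 | ~x10) — ~x12 is true.
  14. (~x11 | x6) — ~x11 is true.
  15. (~x6 | ~x8 | ~x4) — ~x8 is true.
  16. (~x7 | ~x1 | ~x10) — ~x7 is true.
  17. (~x7 | ~x2) — ~x7 is true.
  18. (x2 | ~x9 | ~x12) — ~x12 is true.
  19. (~x5 | x4 | ~x3) — ~x5 is true.
  20. (x7 | ~x3 | ~x12) — ~x12 is true.
  21. (~x1 | ~x11 | ~x2) — ~x11 is true.
  22. (~x11 | ~x5) — ~x5 is true.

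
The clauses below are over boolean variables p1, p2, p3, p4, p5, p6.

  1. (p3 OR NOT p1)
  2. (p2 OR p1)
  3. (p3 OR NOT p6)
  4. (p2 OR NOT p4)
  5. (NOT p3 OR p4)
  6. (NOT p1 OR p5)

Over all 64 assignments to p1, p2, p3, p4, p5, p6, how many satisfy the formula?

Split on p1, then p3.
  p1=1, p3=1: remaining (p2,p4,p5,p6) ∈ {(1,1,1,0); (1,1,1,1)} — 2.
  p1=1, p3=0: a clause becomes empty — 0.
  p1=0, p3=1: remaining (p2,p4,p5,p6) ∈ {(1,1,0,0); (1,1,0,1); (1,1,1,0); (1,1,1,1)} — 4.
  p1=0, p3=0: remaining (p2,p4,p5,p6) ∈ {(1,0,0,0); (1,0,1,0); (1,1,0,0); (1,1,1,0)} — 4.
Total: 2 + 0 + 4 + 4 = 10.

10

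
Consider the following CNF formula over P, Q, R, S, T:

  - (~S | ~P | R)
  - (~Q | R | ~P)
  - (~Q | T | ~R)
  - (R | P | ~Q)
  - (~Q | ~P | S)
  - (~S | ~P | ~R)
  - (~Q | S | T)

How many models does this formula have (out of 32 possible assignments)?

14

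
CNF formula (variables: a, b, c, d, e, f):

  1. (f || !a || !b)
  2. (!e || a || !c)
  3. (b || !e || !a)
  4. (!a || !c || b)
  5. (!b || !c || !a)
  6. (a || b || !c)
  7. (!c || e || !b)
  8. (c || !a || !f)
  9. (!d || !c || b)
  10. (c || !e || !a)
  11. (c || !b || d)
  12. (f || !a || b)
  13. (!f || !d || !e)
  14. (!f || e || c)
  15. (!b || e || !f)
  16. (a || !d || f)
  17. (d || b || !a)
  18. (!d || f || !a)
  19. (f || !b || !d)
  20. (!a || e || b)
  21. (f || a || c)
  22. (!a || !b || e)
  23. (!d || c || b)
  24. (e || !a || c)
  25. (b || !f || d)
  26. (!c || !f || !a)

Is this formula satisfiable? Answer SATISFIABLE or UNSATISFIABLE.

UNSATISFIABLE

a = True:
  b = True:
    propagation gives f=True, c=False; an empty clause results — contradiction.
  b = False:
    propagation gives e=False; an empty clause results — contradiction.
a = False:
  b = True:
    f = True:
      propagation gives e=True, c=False, d=True; contradiction.
    f = False:
      propagation gives d=False, c=True, e=False; contradiction.
  b = False:
    propagation gives c=False, f=True, e=True, d=False; an empty clause results — contradiction.
Every branch closes, so no satisfying assignment exists.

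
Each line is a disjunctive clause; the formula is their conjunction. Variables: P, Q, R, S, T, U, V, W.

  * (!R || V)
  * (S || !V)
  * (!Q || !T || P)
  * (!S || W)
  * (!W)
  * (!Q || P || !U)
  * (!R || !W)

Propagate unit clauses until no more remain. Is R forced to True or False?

False

(!W) is a unit clause: W = False.
(!S || W) with W = False leaves only !S, so S = False.
From (S || !V) and S = False: V = False.
(V || !R): since V = False, the clause reduces to (!R). R = False.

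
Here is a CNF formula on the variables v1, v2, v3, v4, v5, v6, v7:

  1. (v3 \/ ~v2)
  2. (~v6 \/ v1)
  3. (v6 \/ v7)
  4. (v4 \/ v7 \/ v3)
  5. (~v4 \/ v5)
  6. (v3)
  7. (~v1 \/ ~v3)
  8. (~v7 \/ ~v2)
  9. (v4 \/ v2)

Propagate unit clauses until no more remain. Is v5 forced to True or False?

True

(v3) is a unit clause: v3 = True.
From (~v3 \/ ~v1) and v3 = True: v1 = False.
In (v1 \/ ~v6), v1 is now false; ~v6 must hold, so v6 = False.
From (v6 \/ v7) and v6 = False: v7 = True.
(~v7 \/ ~v2): since v7 = True, the clause reduces to (~v2). v2 = False.
In (v2 \/ v4), v2 is now false; v4 must hold, so v4 = True.
(~v4 \/ v5): since v4 = True, the clause reduces to (v5). v5 = True.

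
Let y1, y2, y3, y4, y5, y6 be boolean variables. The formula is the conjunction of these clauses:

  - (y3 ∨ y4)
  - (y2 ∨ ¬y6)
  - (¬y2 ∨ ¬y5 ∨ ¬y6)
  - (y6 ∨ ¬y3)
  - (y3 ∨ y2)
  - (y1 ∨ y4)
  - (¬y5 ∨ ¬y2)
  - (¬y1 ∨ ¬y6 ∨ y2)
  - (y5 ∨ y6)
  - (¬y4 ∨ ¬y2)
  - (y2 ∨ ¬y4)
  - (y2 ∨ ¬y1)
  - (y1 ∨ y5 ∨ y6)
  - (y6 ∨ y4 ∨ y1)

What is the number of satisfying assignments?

1

Satisfying assignments:
  y1=1 y2=1 y3=1 y4=0 y5=0 y6=1
Count: 1.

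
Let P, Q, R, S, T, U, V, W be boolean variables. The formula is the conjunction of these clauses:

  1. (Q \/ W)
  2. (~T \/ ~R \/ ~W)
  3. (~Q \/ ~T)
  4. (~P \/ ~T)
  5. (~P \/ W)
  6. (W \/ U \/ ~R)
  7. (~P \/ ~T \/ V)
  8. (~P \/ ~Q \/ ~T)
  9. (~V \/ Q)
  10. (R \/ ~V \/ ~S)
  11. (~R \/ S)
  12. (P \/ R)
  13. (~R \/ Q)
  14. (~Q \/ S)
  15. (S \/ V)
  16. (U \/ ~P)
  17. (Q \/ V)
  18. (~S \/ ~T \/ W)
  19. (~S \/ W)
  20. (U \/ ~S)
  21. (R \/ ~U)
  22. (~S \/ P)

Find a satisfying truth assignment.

P=True, Q=True, R=True, S=True, T=False, U=True, V=False, W=True

T occurs only negated in the remaining clauses — set T = False.
Try P = True.
  then W is forced to True.
  then U is forced to True.
  then R is forced to True.
  then S is forced to True.
  then Q is forced to True.
V is now unconstrained; take V = False.
Every clause has at least one true literal under this assignment.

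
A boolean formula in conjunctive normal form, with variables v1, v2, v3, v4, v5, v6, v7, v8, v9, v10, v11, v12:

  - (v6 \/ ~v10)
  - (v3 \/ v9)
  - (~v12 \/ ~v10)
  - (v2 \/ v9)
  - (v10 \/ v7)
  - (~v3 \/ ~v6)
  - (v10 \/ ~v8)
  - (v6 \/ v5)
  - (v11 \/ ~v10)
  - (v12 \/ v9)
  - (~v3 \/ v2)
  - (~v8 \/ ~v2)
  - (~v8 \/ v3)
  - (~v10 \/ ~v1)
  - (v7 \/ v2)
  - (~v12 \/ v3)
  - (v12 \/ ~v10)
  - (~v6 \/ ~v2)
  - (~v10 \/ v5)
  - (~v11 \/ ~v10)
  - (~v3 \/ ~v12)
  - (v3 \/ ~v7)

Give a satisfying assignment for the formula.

v1=1, v2=1, v3=1, v4=1, v5=1, v6=0, v7=1, v8=0, v9=1, v10=0, v11=0, v12=0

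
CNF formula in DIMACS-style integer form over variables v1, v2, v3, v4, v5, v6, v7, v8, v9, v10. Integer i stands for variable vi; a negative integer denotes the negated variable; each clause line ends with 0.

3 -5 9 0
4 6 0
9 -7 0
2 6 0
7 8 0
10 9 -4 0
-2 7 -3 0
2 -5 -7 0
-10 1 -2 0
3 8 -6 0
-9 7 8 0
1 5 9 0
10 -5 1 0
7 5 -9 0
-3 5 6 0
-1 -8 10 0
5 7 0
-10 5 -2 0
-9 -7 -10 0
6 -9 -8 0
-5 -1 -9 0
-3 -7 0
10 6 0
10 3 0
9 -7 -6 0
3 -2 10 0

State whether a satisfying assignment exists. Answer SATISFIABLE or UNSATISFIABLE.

Set v1 = False and propagate.
For the remaining variables, v2 = False, v3 = True, v4 = False, v5 = True, v6 = True, v7 = False, v8 = True, v9 = True, v10 = True works.
So v1=False, v2=False, v3=True, v4=False, v5=True, v6=True, v7=False, v8=True, v9=True, v10=True is a satisfying assignment.

SATISFIABLE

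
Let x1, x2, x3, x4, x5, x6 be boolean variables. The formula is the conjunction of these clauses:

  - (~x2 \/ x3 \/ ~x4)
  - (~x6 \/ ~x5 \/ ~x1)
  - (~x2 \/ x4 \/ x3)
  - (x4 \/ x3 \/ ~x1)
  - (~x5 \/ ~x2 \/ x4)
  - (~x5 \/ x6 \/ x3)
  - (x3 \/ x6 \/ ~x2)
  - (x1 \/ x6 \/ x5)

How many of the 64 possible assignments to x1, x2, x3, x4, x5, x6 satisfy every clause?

27

Split on x3, then x2.
  x3=1, x2=1: 9 of the 16 assignments to (x1,x4,x5,x6) work.
  x3=1, x2=0: x4 free; 6 ways for (x1,x5,x6) × 2^1 = 12.
  x3=0, x2=1: a clause becomes empty — 0.
  x3=0, x2=0: 6 of the 16 assignments to (x1,x4,x5,x6) work.
Total: 9 + 12 + 0 + 6 = 27.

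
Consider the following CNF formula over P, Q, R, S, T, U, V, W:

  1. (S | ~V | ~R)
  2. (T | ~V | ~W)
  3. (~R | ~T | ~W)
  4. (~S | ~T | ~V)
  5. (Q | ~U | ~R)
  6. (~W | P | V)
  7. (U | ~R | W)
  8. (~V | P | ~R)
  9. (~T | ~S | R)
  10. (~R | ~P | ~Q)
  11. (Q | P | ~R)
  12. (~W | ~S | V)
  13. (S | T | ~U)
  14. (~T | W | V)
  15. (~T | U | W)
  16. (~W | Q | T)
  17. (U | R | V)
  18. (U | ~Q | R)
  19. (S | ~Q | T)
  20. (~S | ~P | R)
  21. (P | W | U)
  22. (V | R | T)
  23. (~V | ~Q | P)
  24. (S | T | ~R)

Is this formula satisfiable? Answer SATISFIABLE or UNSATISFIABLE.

SATISFIABLE

Set P = True and propagate.
The remaining clauses are satisfied by Q = False, R = False, S = False, T = False, U = False, V = True, W = False.
Every clause has at least one true literal under this assignment.
So P=True, Q=False, R=False, S=False, T=False, U=False, V=True, W=False is a satisfying assignment.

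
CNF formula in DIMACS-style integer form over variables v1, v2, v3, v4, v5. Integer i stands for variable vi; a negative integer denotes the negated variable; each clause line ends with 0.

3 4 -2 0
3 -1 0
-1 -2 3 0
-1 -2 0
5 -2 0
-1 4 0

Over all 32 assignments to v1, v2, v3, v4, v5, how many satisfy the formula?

13

Case analysis on v1 and v2:
  v1=T, v2=T: a clause becomes empty — 0.
  v1=T, v2=F: remaining (v3,v4,v5) ∈ {(T,T,F); (T,T,T)} — 2.
  v1=F, v2=T: remaining (v3,v4,v5) ∈ {(F,T,T); (T,F,T); (T,T,T)} — 3.
  v1=F, v2=F: v3, v4, v5 free → 2^3 = 8.
Total: 0 + 2 + 3 + 8 = 13.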